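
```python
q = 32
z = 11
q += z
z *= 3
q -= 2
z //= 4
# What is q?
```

Trace (tracking q):
q = 32  # -> q = 32
z = 11  # -> z = 11
q += z  # -> q = 43
z *= 3  # -> z = 33
q -= 2  # -> q = 41
z //= 4  # -> z = 8

Answer: 41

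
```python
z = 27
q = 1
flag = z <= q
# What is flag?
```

Trace (tracking flag):
z = 27  # -> z = 27
q = 1  # -> q = 1
flag = z <= q  # -> flag = False

Answer: False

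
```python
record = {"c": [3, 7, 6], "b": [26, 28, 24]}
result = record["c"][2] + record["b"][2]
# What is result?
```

Trace (tracking result):
record = {'c': [3, 7, 6], 'b': [26, 28, 24]}  # -> record = {'c': [3, 7, 6], 'b': [26, 28, 24]}
result = record['c'][2] + record['b'][2]  # -> result = 30

Answer: 30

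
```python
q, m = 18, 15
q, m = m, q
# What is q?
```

Trace (tracking q):
q, m = (18, 15)  # -> q = 18, m = 15
q, m = (m, q)  # -> q = 15, m = 18

Answer: 15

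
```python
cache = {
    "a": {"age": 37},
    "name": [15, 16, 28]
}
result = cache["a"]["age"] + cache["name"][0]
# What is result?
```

Answer: 52

Derivation:
Trace (tracking result):
cache = {'a': {'age': 37}, 'name': [15, 16, 28]}  # -> cache = {'a': {'age': 37}, 'name': [15, 16, 28]}
result = cache['a']['age'] + cache['name'][0]  # -> result = 52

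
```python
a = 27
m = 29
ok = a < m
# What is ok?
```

Trace (tracking ok):
a = 27  # -> a = 27
m = 29  # -> m = 29
ok = a < m  # -> ok = True

Answer: True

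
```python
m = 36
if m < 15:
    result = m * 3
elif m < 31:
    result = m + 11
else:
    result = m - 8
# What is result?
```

Answer: 28

Derivation:
Trace (tracking result):
m = 36  # -> m = 36
if m < 15:  # condition is False
elif m < 31:  # condition is False
else:
    result = m - 8  # -> result = 28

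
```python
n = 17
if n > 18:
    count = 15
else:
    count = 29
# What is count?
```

Trace (tracking count):
n = 17  # -> n = 17
if n > 18:  # condition is False
else:
    count = 29  # -> count = 29

Answer: 29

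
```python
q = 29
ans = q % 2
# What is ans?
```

Trace (tracking ans):
q = 29  # -> q = 29
ans = q % 2  # -> ans = 1

Answer: 1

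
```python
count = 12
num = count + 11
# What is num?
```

Trace (tracking num):
count = 12  # -> count = 12
num = count + 11  # -> num = 23

Answer: 23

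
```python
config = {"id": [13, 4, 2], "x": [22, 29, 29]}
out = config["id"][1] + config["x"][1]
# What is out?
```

Answer: 33

Derivation:
Trace (tracking out):
config = {'id': [13, 4, 2], 'x': [22, 29, 29]}  # -> config = {'id': [13, 4, 2], 'x': [22, 29, 29]}
out = config['id'][1] + config['x'][1]  # -> out = 33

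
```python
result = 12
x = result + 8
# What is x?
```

Trace (tracking x):
result = 12  # -> result = 12
x = result + 8  # -> x = 20

Answer: 20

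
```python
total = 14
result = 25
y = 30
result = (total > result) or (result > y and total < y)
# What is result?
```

Trace (tracking result):
total = 14  # -> total = 14
result = 25  # -> result = 25
y = 30  # -> y = 30
result = total > result or (result > y and total < y)  # -> result = False

Answer: False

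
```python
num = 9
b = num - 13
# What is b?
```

Answer: -4

Derivation:
Trace (tracking b):
num = 9  # -> num = 9
b = num - 13  # -> b = -4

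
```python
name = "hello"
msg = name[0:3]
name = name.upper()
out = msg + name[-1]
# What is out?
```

Answer: 'helO'

Derivation:
Trace (tracking out):
name = 'hello'  # -> name = 'hello'
msg = name[0:3]  # -> msg = 'hel'
name = name.upper()  # -> name = 'HELLO'
out = msg + name[-1]  # -> out = 'helO'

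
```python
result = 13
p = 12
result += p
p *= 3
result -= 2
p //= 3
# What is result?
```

Answer: 23

Derivation:
Trace (tracking result):
result = 13  # -> result = 13
p = 12  # -> p = 12
result += p  # -> result = 25
p *= 3  # -> p = 36
result -= 2  # -> result = 23
p //= 3  # -> p = 12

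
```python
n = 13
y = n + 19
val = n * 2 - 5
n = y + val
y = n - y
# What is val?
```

Answer: 21

Derivation:
Trace (tracking val):
n = 13  # -> n = 13
y = n + 19  # -> y = 32
val = n * 2 - 5  # -> val = 21
n = y + val  # -> n = 53
y = n - y  # -> y = 21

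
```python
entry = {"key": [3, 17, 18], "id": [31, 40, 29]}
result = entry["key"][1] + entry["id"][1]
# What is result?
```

Answer: 57

Derivation:
Trace (tracking result):
entry = {'key': [3, 17, 18], 'id': [31, 40, 29]}  # -> entry = {'key': [3, 17, 18], 'id': [31, 40, 29]}
result = entry['key'][1] + entry['id'][1]  # -> result = 57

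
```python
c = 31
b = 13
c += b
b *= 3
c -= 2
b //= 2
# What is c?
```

Answer: 42

Derivation:
Trace (tracking c):
c = 31  # -> c = 31
b = 13  # -> b = 13
c += b  # -> c = 44
b *= 3  # -> b = 39
c -= 2  # -> c = 42
b //= 2  # -> b = 19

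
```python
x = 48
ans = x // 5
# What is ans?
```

Answer: 9

Derivation:
Trace (tracking ans):
x = 48  # -> x = 48
ans = x // 5  # -> ans = 9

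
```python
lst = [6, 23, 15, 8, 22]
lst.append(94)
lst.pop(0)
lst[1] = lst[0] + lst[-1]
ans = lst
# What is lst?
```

Trace (tracking lst):
lst = [6, 23, 15, 8, 22]  # -> lst = [6, 23, 15, 8, 22]
lst.append(94)  # -> lst = [6, 23, 15, 8, 22, 94]
lst.pop(0)  # -> lst = [23, 15, 8, 22, 94]
lst[1] = lst[0] + lst[-1]  # -> lst = [23, 117, 8, 22, 94]
ans = lst  # -> ans = [23, 117, 8, 22, 94]

Answer: [23, 117, 8, 22, 94]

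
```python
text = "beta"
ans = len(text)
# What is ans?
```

Answer: 4

Derivation:
Trace (tracking ans):
text = 'beta'  # -> text = 'beta'
ans = len(text)  # -> ans = 4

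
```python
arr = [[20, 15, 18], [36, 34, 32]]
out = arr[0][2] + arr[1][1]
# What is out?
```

Trace (tracking out):
arr = [[20, 15, 18], [36, 34, 32]]  # -> arr = [[20, 15, 18], [36, 34, 32]]
out = arr[0][2] + arr[1][1]  # -> out = 52

Answer: 52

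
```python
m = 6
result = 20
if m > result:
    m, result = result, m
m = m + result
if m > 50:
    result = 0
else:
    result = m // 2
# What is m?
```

Trace (tracking m):
m = 6  # -> m = 6
result = 20  # -> result = 20
if m > result:  # condition is False
m = m + result  # -> m = 26
if m > 50:  # condition is False
else:
    result = m // 2  # -> result = 13

Answer: 26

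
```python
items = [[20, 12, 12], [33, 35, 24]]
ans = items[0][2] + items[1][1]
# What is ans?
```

Answer: 47

Derivation:
Trace (tracking ans):
items = [[20, 12, 12], [33, 35, 24]]  # -> items = [[20, 12, 12], [33, 35, 24]]
ans = items[0][2] + items[1][1]  # -> ans = 47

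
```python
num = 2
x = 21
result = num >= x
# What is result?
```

Trace (tracking result):
num = 2  # -> num = 2
x = 21  # -> x = 21
result = num >= x  # -> result = False

Answer: False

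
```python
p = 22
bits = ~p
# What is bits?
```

Trace (tracking bits):
p = 22  # -> p = 22
bits = ~p  # -> bits = -23

Answer: -23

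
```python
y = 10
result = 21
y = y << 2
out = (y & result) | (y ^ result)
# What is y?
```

Answer: 40

Derivation:
Trace (tracking y):
y = 10  # -> y = 10
result = 21  # -> result = 21
y = y << 2  # -> y = 40
out = y & result | y ^ result  # -> out = 61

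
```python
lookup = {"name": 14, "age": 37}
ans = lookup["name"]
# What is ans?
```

Answer: 14

Derivation:
Trace (tracking ans):
lookup = {'name': 14, 'age': 37}  # -> lookup = {'name': 14, 'age': 37}
ans = lookup['name']  # -> ans = 14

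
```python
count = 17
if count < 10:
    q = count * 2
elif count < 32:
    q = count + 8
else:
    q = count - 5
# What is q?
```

Answer: 25

Derivation:
Trace (tracking q):
count = 17  # -> count = 17
if count < 10:  # condition is False
elif count < 32:  # condition is True
    q = count + 8  # -> q = 25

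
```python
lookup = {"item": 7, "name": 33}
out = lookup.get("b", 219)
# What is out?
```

Trace (tracking out):
lookup = {'item': 7, 'name': 33}  # -> lookup = {'item': 7, 'name': 33}
out = lookup.get('b', 219)  # -> out = 219

Answer: 219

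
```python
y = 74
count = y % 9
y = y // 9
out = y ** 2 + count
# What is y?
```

Trace (tracking y):
y = 74  # -> y = 74
count = y % 9  # -> count = 2
y = y // 9  # -> y = 8
out = y ** 2 + count  # -> out = 66

Answer: 8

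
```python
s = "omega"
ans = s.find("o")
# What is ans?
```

Trace (tracking ans):
s = 'omega'  # -> s = 'omega'
ans = s.find('o')  # -> ans = 0

Answer: 0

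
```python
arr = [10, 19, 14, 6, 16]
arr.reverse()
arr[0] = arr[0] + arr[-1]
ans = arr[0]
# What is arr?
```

Trace (tracking arr):
arr = [10, 19, 14, 6, 16]  # -> arr = [10, 19, 14, 6, 16]
arr.reverse()  # -> arr = [16, 6, 14, 19, 10]
arr[0] = arr[0] + arr[-1]  # -> arr = [26, 6, 14, 19, 10]
ans = arr[0]  # -> ans = 26

Answer: [26, 6, 14, 19, 10]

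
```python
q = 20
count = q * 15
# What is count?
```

Trace (tracking count):
q = 20  # -> q = 20
count = q * 15  # -> count = 300

Answer: 300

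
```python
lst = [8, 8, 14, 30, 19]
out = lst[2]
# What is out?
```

Trace (tracking out):
lst = [8, 8, 14, 30, 19]  # -> lst = [8, 8, 14, 30, 19]
out = lst[2]  # -> out = 14

Answer: 14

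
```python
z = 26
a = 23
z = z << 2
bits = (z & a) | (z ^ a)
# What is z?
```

Trace (tracking z):
z = 26  # -> z = 26
a = 23  # -> a = 23
z = z << 2  # -> z = 104
bits = z & a | z ^ a  # -> bits = 127

Answer: 104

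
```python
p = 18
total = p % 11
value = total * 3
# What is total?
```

Answer: 7

Derivation:
Trace (tracking total):
p = 18  # -> p = 18
total = p % 11  # -> total = 7
value = total * 3  # -> value = 21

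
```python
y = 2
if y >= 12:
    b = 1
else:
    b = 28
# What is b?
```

Answer: 28

Derivation:
Trace (tracking b):
y = 2  # -> y = 2
if y >= 12:  # condition is False
else:
    b = 28  # -> b = 28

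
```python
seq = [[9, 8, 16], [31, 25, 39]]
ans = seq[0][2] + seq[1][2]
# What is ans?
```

Answer: 55

Derivation:
Trace (tracking ans):
seq = [[9, 8, 16], [31, 25, 39]]  # -> seq = [[9, 8, 16], [31, 25, 39]]
ans = seq[0][2] + seq[1][2]  # -> ans = 55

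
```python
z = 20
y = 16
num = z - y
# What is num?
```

Answer: 4

Derivation:
Trace (tracking num):
z = 20  # -> z = 20
y = 16  # -> y = 16
num = z - y  # -> num = 4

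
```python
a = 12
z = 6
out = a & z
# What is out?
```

Answer: 4

Derivation:
Trace (tracking out):
a = 12  # -> a = 12
z = 6  # -> z = 6
out = a & z  # -> out = 4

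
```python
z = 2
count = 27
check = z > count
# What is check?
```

Answer: False

Derivation:
Trace (tracking check):
z = 2  # -> z = 2
count = 27  # -> count = 27
check = z > count  # -> check = False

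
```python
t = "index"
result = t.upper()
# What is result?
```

Answer: 'INDEX'

Derivation:
Trace (tracking result):
t = 'index'  # -> t = 'index'
result = t.upper()  # -> result = 'INDEX'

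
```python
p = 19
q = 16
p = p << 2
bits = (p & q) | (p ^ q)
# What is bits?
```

Trace (tracking bits):
p = 19  # -> p = 19
q = 16  # -> q = 16
p = p << 2  # -> p = 76
bits = p & q | p ^ q  # -> bits = 92

Answer: 92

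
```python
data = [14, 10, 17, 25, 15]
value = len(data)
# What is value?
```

Trace (tracking value):
data = [14, 10, 17, 25, 15]  # -> data = [14, 10, 17, 25, 15]
value = len(data)  # -> value = 5

Answer: 5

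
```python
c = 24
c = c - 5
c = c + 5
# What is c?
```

Answer: 24

Derivation:
Trace (tracking c):
c = 24  # -> c = 24
c = c - 5  # -> c = 19
c = c + 5  # -> c = 24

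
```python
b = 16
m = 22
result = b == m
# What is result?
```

Answer: False

Derivation:
Trace (tracking result):
b = 16  # -> b = 16
m = 22  # -> m = 22
result = b == m  # -> result = False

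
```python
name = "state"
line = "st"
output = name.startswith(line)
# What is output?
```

Answer: True

Derivation:
Trace (tracking output):
name = 'state'  # -> name = 'state'
line = 'st'  # -> line = 'st'
output = name.startswith(line)  # -> output = True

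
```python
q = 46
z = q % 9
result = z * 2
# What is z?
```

Answer: 1

Derivation:
Trace (tracking z):
q = 46  # -> q = 46
z = q % 9  # -> z = 1
result = z * 2  # -> result = 2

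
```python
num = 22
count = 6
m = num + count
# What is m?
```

Answer: 28

Derivation:
Trace (tracking m):
num = 22  # -> num = 22
count = 6  # -> count = 6
m = num + count  # -> m = 28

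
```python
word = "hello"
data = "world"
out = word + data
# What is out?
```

Trace (tracking out):
word = 'hello'  # -> word = 'hello'
data = 'world'  # -> data = 'world'
out = word + data  # -> out = 'helloworld'

Answer: 'helloworld'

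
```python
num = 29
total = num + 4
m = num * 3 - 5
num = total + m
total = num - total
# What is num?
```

Answer: 115

Derivation:
Trace (tracking num):
num = 29  # -> num = 29
total = num + 4  # -> total = 33
m = num * 3 - 5  # -> m = 82
num = total + m  # -> num = 115
total = num - total  # -> total = 82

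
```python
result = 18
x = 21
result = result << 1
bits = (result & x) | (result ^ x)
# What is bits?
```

Answer: 53

Derivation:
Trace (tracking bits):
result = 18  # -> result = 18
x = 21  # -> x = 21
result = result << 1  # -> result = 36
bits = result & x | result ^ x  # -> bits = 53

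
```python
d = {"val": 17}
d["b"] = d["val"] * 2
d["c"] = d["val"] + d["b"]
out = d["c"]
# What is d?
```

Answer: {'val': 17, 'b': 34, 'c': 51}

Derivation:
Trace (tracking d):
d = {'val': 17}  # -> d = {'val': 17}
d['b'] = d['val'] * 2  # -> d = {'val': 17, 'b': 34}
d['c'] = d['val'] + d['b']  # -> d = {'val': 17, 'b': 34, 'c': 51}
out = d['c']  # -> out = 51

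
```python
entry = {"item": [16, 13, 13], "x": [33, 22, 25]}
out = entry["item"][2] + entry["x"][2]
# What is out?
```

Trace (tracking out):
entry = {'item': [16, 13, 13], 'x': [33, 22, 25]}  # -> entry = {'item': [16, 13, 13], 'x': [33, 22, 25]}
out = entry['item'][2] + entry['x'][2]  # -> out = 38

Answer: 38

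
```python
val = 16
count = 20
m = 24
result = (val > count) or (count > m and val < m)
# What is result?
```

Answer: False

Derivation:
Trace (tracking result):
val = 16  # -> val = 16
count = 20  # -> count = 20
m = 24  # -> m = 24
result = val > count or (count > m and val < m)  # -> result = False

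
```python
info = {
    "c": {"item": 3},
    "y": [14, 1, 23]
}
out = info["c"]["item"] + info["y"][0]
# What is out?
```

Trace (tracking out):
info = {'c': {'item': 3}, 'y': [14, 1, 23]}  # -> info = {'c': {'item': 3}, 'y': [14, 1, 23]}
out = info['c']['item'] + info['y'][0]  # -> out = 17

Answer: 17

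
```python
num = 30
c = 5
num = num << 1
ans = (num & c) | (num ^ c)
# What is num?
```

Trace (tracking num):
num = 30  # -> num = 30
c = 5  # -> c = 5
num = num << 1  # -> num = 60
ans = num & c | num ^ c  # -> ans = 61

Answer: 60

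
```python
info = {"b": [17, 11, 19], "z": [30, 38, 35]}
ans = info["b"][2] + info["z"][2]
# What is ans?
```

Trace (tracking ans):
info = {'b': [17, 11, 19], 'z': [30, 38, 35]}  # -> info = {'b': [17, 11, 19], 'z': [30, 38, 35]}
ans = info['b'][2] + info['z'][2]  # -> ans = 54

Answer: 54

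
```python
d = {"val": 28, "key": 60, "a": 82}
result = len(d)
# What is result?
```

Answer: 3

Derivation:
Trace (tracking result):
d = {'val': 28, 'key': 60, 'a': 82}  # -> d = {'val': 28, 'key': 60, 'a': 82}
result = len(d)  # -> result = 3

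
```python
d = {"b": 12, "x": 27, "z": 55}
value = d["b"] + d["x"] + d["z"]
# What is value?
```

Trace (tracking value):
d = {'b': 12, 'x': 27, 'z': 55}  # -> d = {'b': 12, 'x': 27, 'z': 55}
value = d['b'] + d['x'] + d['z']  # -> value = 94

Answer: 94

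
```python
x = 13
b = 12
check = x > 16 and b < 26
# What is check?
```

Answer: False

Derivation:
Trace (tracking check):
x = 13  # -> x = 13
b = 12  # -> b = 12
check = x > 16 and b < 26  # -> check = False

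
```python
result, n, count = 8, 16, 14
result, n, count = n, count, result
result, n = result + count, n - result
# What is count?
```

Trace (tracking count):
result, n, count = (8, 16, 14)  # -> result = 8, n = 16, count = 14
result, n, count = (n, count, result)  # -> result = 16, n = 14, count = 8
result, n = (result + count, n - result)  # -> result = 24, n = -2

Answer: 8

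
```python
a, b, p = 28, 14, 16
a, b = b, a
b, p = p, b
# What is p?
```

Trace (tracking p):
a, b, p = (28, 14, 16)  # -> a = 28, b = 14, p = 16
a, b = (b, a)  # -> a = 14, b = 28
b, p = (p, b)  # -> b = 16, p = 28

Answer: 28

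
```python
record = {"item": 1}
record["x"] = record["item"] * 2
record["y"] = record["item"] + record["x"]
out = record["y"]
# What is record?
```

Answer: {'item': 1, 'x': 2, 'y': 3}

Derivation:
Trace (tracking record):
record = {'item': 1}  # -> record = {'item': 1}
record['x'] = record['item'] * 2  # -> record = {'item': 1, 'x': 2}
record['y'] = record['item'] + record['x']  # -> record = {'item': 1, 'x': 2, 'y': 3}
out = record['y']  # -> out = 3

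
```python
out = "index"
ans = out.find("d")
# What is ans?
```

Answer: 2

Derivation:
Trace (tracking ans):
out = 'index'  # -> out = 'index'
ans = out.find('d')  # -> ans = 2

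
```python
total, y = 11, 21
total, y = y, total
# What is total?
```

Answer: 21

Derivation:
Trace (tracking total):
total, y = (11, 21)  # -> total = 11, y = 21
total, y = (y, total)  # -> total = 21, y = 11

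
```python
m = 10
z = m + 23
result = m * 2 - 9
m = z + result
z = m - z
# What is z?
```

Answer: 11

Derivation:
Trace (tracking z):
m = 10  # -> m = 10
z = m + 23  # -> z = 33
result = m * 2 - 9  # -> result = 11
m = z + result  # -> m = 44
z = m - z  # -> z = 11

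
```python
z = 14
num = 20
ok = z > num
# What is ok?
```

Trace (tracking ok):
z = 14  # -> z = 14
num = 20  # -> num = 20
ok = z > num  # -> ok = False

Answer: False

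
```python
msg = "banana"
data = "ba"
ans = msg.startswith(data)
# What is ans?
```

Trace (tracking ans):
msg = 'banana'  # -> msg = 'banana'
data = 'ba'  # -> data = 'ba'
ans = msg.startswith(data)  # -> ans = True

Answer: True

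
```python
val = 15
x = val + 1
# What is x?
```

Trace (tracking x):
val = 15  # -> val = 15
x = val + 1  # -> x = 16

Answer: 16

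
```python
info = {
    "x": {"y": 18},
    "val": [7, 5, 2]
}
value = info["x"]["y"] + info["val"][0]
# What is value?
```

Trace (tracking value):
info = {'x': {'y': 18}, 'val': [7, 5, 2]}  # -> info = {'x': {'y': 18}, 'val': [7, 5, 2]}
value = info['x']['y'] + info['val'][0]  # -> value = 25

Answer: 25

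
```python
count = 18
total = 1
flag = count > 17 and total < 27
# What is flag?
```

Answer: True

Derivation:
Trace (tracking flag):
count = 18  # -> count = 18
total = 1  # -> total = 1
flag = count > 17 and total < 27  # -> flag = True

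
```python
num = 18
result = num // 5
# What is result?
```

Answer: 3

Derivation:
Trace (tracking result):
num = 18  # -> num = 18
result = num // 5  # -> result = 3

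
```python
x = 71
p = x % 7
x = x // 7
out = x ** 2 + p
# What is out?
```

Answer: 101

Derivation:
Trace (tracking out):
x = 71  # -> x = 71
p = x % 7  # -> p = 1
x = x // 7  # -> x = 10
out = x ** 2 + p  # -> out = 101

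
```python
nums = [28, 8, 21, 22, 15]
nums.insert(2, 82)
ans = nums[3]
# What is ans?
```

Answer: 21

Derivation:
Trace (tracking ans):
nums = [28, 8, 21, 22, 15]  # -> nums = [28, 8, 21, 22, 15]
nums.insert(2, 82)  # -> nums = [28, 8, 82, 21, 22, 15]
ans = nums[3]  # -> ans = 21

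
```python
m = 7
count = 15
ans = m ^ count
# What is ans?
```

Trace (tracking ans):
m = 7  # -> m = 7
count = 15  # -> count = 15
ans = m ^ count  # -> ans = 8

Answer: 8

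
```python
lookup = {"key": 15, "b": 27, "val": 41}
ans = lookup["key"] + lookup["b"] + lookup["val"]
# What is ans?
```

Answer: 83

Derivation:
Trace (tracking ans):
lookup = {'key': 15, 'b': 27, 'val': 41}  # -> lookup = {'key': 15, 'b': 27, 'val': 41}
ans = lookup['key'] + lookup['b'] + lookup['val']  # -> ans = 83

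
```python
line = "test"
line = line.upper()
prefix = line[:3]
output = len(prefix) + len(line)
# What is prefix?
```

Answer: 'TES'

Derivation:
Trace (tracking prefix):
line = 'test'  # -> line = 'test'
line = line.upper()  # -> line = 'TEST'
prefix = line[:3]  # -> prefix = 'TES'
output = len(prefix) + len(line)  # -> output = 7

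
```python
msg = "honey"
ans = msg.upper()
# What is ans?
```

Answer: 'HONEY'

Derivation:
Trace (tracking ans):
msg = 'honey'  # -> msg = 'honey'
ans = msg.upper()  # -> ans = 'HONEY'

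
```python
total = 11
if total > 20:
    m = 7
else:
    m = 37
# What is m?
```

Answer: 37

Derivation:
Trace (tracking m):
total = 11  # -> total = 11
if total > 20:  # condition is False
else:
    m = 37  # -> m = 37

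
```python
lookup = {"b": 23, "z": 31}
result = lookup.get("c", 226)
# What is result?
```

Answer: 226

Derivation:
Trace (tracking result):
lookup = {'b': 23, 'z': 31}  # -> lookup = {'b': 23, 'z': 31}
result = lookup.get('c', 226)  # -> result = 226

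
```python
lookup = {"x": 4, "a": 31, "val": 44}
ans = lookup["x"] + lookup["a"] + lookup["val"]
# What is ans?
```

Answer: 79

Derivation:
Trace (tracking ans):
lookup = {'x': 4, 'a': 31, 'val': 44}  # -> lookup = {'x': 4, 'a': 31, 'val': 44}
ans = lookup['x'] + lookup['a'] + lookup['val']  # -> ans = 79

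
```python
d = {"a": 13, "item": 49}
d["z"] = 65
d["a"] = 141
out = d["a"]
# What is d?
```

Answer: {'a': 141, 'item': 49, 'z': 65}

Derivation:
Trace (tracking d):
d = {'a': 13, 'item': 49}  # -> d = {'a': 13, 'item': 49}
d['z'] = 65  # -> d = {'a': 13, 'item': 49, 'z': 65}
d['a'] = 141  # -> d = {'a': 141, 'item': 49, 'z': 65}
out = d['a']  # -> out = 141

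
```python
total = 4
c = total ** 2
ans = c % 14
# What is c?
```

Trace (tracking c):
total = 4  # -> total = 4
c = total ** 2  # -> c = 16
ans = c % 14  # -> ans = 2

Answer: 16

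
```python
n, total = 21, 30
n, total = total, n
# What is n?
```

Trace (tracking n):
n, total = (21, 30)  # -> n = 21, total = 30
n, total = (total, n)  # -> n = 30, total = 21

Answer: 30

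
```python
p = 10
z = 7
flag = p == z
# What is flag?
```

Trace (tracking flag):
p = 10  # -> p = 10
z = 7  # -> z = 7
flag = p == z  # -> flag = False

Answer: False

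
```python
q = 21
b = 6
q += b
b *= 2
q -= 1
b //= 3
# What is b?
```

Answer: 4

Derivation:
Trace (tracking b):
q = 21  # -> q = 21
b = 6  # -> b = 6
q += b  # -> q = 27
b *= 2  # -> b = 12
q -= 1  # -> q = 26
b //= 3  # -> b = 4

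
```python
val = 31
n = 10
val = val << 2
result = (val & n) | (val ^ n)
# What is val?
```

Trace (tracking val):
val = 31  # -> val = 31
n = 10  # -> n = 10
val = val << 2  # -> val = 124
result = val & n | val ^ n  # -> result = 126

Answer: 124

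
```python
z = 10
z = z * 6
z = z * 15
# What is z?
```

Trace (tracking z):
z = 10  # -> z = 10
z = z * 6  # -> z = 60
z = z * 15  # -> z = 900

Answer: 900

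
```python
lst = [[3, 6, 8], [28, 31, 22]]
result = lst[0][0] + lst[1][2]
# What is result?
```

Answer: 25

Derivation:
Trace (tracking result):
lst = [[3, 6, 8], [28, 31, 22]]  # -> lst = [[3, 6, 8], [28, 31, 22]]
result = lst[0][0] + lst[1][2]  # -> result = 25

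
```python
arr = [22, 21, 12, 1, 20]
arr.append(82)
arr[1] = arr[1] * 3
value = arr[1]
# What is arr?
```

Trace (tracking arr):
arr = [22, 21, 12, 1, 20]  # -> arr = [22, 21, 12, 1, 20]
arr.append(82)  # -> arr = [22, 21, 12, 1, 20, 82]
arr[1] = arr[1] * 3  # -> arr = [22, 63, 12, 1, 20, 82]
value = arr[1]  # -> value = 63

Answer: [22, 63, 12, 1, 20, 82]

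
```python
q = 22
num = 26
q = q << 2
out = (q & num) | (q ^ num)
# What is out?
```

Trace (tracking out):
q = 22  # -> q = 22
num = 26  # -> num = 26
q = q << 2  # -> q = 88
out = q & num | q ^ num  # -> out = 90

Answer: 90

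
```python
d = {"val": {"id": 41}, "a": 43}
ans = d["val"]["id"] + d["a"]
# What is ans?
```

Trace (tracking ans):
d = {'val': {'id': 41}, 'a': 43}  # -> d = {'val': {'id': 41}, 'a': 43}
ans = d['val']['id'] + d['a']  # -> ans = 84

Answer: 84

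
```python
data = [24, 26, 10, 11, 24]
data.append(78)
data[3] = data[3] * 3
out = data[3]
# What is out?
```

Answer: 33

Derivation:
Trace (tracking out):
data = [24, 26, 10, 11, 24]  # -> data = [24, 26, 10, 11, 24]
data.append(78)  # -> data = [24, 26, 10, 11, 24, 78]
data[3] = data[3] * 3  # -> data = [24, 26, 10, 33, 24, 78]
out = data[3]  # -> out = 33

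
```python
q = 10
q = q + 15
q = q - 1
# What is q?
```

Trace (tracking q):
q = 10  # -> q = 10
q = q + 15  # -> q = 25
q = q - 1  # -> q = 24

Answer: 24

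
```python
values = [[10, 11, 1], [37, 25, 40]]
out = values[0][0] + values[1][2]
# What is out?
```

Trace (tracking out):
values = [[10, 11, 1], [37, 25, 40]]  # -> values = [[10, 11, 1], [37, 25, 40]]
out = values[0][0] + values[1][2]  # -> out = 50

Answer: 50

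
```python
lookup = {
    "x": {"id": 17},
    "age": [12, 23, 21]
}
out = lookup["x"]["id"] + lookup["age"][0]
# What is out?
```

Trace (tracking out):
lookup = {'x': {'id': 17}, 'age': [12, 23, 21]}  # -> lookup = {'x': {'id': 17}, 'age': [12, 23, 21]}
out = lookup['x']['id'] + lookup['age'][0]  # -> out = 29

Answer: 29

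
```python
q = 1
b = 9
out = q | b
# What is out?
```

Answer: 9

Derivation:
Trace (tracking out):
q = 1  # -> q = 1
b = 9  # -> b = 9
out = q | b  # -> out = 9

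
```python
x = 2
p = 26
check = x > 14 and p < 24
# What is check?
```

Answer: False

Derivation:
Trace (tracking check):
x = 2  # -> x = 2
p = 26  # -> p = 26
check = x > 14 and p < 24  # -> check = False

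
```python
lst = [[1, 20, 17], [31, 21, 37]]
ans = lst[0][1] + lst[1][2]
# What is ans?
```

Trace (tracking ans):
lst = [[1, 20, 17], [31, 21, 37]]  # -> lst = [[1, 20, 17], [31, 21, 37]]
ans = lst[0][1] + lst[1][2]  # -> ans = 57

Answer: 57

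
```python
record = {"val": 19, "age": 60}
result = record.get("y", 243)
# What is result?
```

Trace (tracking result):
record = {'val': 19, 'age': 60}  # -> record = {'val': 19, 'age': 60}
result = record.get('y', 243)  # -> result = 243

Answer: 243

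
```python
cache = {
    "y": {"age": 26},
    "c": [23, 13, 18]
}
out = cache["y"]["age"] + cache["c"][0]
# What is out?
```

Trace (tracking out):
cache = {'y': {'age': 26}, 'c': [23, 13, 18]}  # -> cache = {'y': {'age': 26}, 'c': [23, 13, 18]}
out = cache['y']['age'] + cache['c'][0]  # -> out = 49

Answer: 49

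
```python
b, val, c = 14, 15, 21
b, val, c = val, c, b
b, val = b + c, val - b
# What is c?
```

Answer: 14

Derivation:
Trace (tracking c):
b, val, c = (14, 15, 21)  # -> b = 14, val = 15, c = 21
b, val, c = (val, c, b)  # -> b = 15, val = 21, c = 14
b, val = (b + c, val - b)  # -> b = 29, val = 6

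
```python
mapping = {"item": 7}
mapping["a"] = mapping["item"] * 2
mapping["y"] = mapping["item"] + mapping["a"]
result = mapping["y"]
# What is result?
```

Trace (tracking result):
mapping = {'item': 7}  # -> mapping = {'item': 7}
mapping['a'] = mapping['item'] * 2  # -> mapping = {'item': 7, 'a': 14}
mapping['y'] = mapping['item'] + mapping['a']  # -> mapping = {'item': 7, 'a': 14, 'y': 21}
result = mapping['y']  # -> result = 21

Answer: 21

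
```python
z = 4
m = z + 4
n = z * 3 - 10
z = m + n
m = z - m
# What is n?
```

Trace (tracking n):
z = 4  # -> z = 4
m = z + 4  # -> m = 8
n = z * 3 - 10  # -> n = 2
z = m + n  # -> z = 10
m = z - m  # -> m = 2

Answer: 2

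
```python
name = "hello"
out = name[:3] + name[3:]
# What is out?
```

Answer: 'hello'

Derivation:
Trace (tracking out):
name = 'hello'  # -> name = 'hello'
out = name[:3] + name[3:]  # -> out = 'hello'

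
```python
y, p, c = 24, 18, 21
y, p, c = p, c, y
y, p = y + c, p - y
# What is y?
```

Answer: 42

Derivation:
Trace (tracking y):
y, p, c = (24, 18, 21)  # -> y = 24, p = 18, c = 21
y, p, c = (p, c, y)  # -> y = 18, p = 21, c = 24
y, p = (y + c, p - y)  # -> y = 42, p = 3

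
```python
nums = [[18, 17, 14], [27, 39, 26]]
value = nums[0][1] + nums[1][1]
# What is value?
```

Answer: 56

Derivation:
Trace (tracking value):
nums = [[18, 17, 14], [27, 39, 26]]  # -> nums = [[18, 17, 14], [27, 39, 26]]
value = nums[0][1] + nums[1][1]  # -> value = 56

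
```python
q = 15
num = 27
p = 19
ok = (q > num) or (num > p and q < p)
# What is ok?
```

Trace (tracking ok):
q = 15  # -> q = 15
num = 27  # -> num = 27
p = 19  # -> p = 19
ok = q > num or (num > p and q < p)  # -> ok = True

Answer: True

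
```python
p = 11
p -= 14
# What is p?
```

Answer: -3

Derivation:
Trace (tracking p):
p = 11  # -> p = 11
p -= 14  # -> p = -3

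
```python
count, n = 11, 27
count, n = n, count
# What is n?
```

Trace (tracking n):
count, n = (11, 27)  # -> count = 11, n = 27
count, n = (n, count)  # -> count = 27, n = 11

Answer: 11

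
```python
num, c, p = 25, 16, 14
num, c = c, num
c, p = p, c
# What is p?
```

Answer: 25

Derivation:
Trace (tracking p):
num, c, p = (25, 16, 14)  # -> num = 25, c = 16, p = 14
num, c = (c, num)  # -> num = 16, c = 25
c, p = (p, c)  # -> c = 14, p = 25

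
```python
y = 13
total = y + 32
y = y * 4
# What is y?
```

Answer: 52

Derivation:
Trace (tracking y):
y = 13  # -> y = 13
total = y + 32  # -> total = 45
y = y * 4  # -> y = 52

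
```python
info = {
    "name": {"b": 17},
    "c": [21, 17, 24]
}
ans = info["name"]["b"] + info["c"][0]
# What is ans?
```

Trace (tracking ans):
info = {'name': {'b': 17}, 'c': [21, 17, 24]}  # -> info = {'name': {'b': 17}, 'c': [21, 17, 24]}
ans = info['name']['b'] + info['c'][0]  # -> ans = 38

Answer: 38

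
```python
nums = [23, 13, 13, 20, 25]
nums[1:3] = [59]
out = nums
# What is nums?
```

Trace (tracking nums):
nums = [23, 13, 13, 20, 25]  # -> nums = [23, 13, 13, 20, 25]
nums[1:3] = [59]  # -> nums = [23, 59, 20, 25]
out = nums  # -> out = [23, 59, 20, 25]

Answer: [23, 59, 20, 25]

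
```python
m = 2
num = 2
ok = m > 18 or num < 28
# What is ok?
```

Trace (tracking ok):
m = 2  # -> m = 2
num = 2  # -> num = 2
ok = m > 18 or num < 28  # -> ok = True

Answer: True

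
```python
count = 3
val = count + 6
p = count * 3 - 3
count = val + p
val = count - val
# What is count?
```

Trace (tracking count):
count = 3  # -> count = 3
val = count + 6  # -> val = 9
p = count * 3 - 3  # -> p = 6
count = val + p  # -> count = 15
val = count - val  # -> val = 6

Answer: 15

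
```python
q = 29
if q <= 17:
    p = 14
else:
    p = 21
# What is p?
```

Trace (tracking p):
q = 29  # -> q = 29
if q <= 17:  # condition is False
else:
    p = 21  # -> p = 21

Answer: 21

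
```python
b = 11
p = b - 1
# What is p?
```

Trace (tracking p):
b = 11  # -> b = 11
p = b - 1  # -> p = 10

Answer: 10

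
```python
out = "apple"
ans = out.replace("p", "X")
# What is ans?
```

Trace (tracking ans):
out = 'apple'  # -> out = 'apple'
ans = out.replace('p', 'X')  # -> ans = 'aXXle'

Answer: 'aXXle'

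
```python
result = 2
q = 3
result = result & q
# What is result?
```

Answer: 2

Derivation:
Trace (tracking result):
result = 2  # -> result = 2
q = 3  # -> q = 3
result = result & q  # -> result = 2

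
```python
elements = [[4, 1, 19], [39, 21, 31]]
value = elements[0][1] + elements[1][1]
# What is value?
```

Answer: 22

Derivation:
Trace (tracking value):
elements = [[4, 1, 19], [39, 21, 31]]  # -> elements = [[4, 1, 19], [39, 21, 31]]
value = elements[0][1] + elements[1][1]  # -> value = 22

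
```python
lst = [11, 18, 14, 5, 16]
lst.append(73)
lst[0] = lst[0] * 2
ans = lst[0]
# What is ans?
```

Answer: 22

Derivation:
Trace (tracking ans):
lst = [11, 18, 14, 5, 16]  # -> lst = [11, 18, 14, 5, 16]
lst.append(73)  # -> lst = [11, 18, 14, 5, 16, 73]
lst[0] = lst[0] * 2  # -> lst = [22, 18, 14, 5, 16, 73]
ans = lst[0]  # -> ans = 22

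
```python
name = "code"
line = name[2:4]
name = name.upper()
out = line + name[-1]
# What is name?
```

Answer: 'CODE'

Derivation:
Trace (tracking name):
name = 'code'  # -> name = 'code'
line = name[2:4]  # -> line = 'de'
name = name.upper()  # -> name = 'CODE'
out = line + name[-1]  # -> out = 'deE'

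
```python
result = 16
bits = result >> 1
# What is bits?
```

Trace (tracking bits):
result = 16  # -> result = 16
bits = result >> 1  # -> bits = 8

Answer: 8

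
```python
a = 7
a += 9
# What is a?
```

Answer: 16

Derivation:
Trace (tracking a):
a = 7  # -> a = 7
a += 9  # -> a = 16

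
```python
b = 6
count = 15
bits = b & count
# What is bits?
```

Trace (tracking bits):
b = 6  # -> b = 6
count = 15  # -> count = 15
bits = b & count  # -> bits = 6

Answer: 6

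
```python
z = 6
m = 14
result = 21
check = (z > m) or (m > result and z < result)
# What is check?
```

Trace (tracking check):
z = 6  # -> z = 6
m = 14  # -> m = 14
result = 21  # -> result = 21
check = z > m or (m > result and z < result)  # -> check = False

Answer: False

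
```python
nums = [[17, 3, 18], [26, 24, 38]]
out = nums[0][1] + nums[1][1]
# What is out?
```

Answer: 27

Derivation:
Trace (tracking out):
nums = [[17, 3, 18], [26, 24, 38]]  # -> nums = [[17, 3, 18], [26, 24, 38]]
out = nums[0][1] + nums[1][1]  # -> out = 27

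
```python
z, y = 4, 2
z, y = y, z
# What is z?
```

Answer: 2

Derivation:
Trace (tracking z):
z, y = (4, 2)  # -> z = 4, y = 2
z, y = (y, z)  # -> z = 2, y = 4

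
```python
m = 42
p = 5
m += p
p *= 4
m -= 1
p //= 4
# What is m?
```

Trace (tracking m):
m = 42  # -> m = 42
p = 5  # -> p = 5
m += p  # -> m = 47
p *= 4  # -> p = 20
m -= 1  # -> m = 46
p //= 4  # -> p = 5

Answer: 46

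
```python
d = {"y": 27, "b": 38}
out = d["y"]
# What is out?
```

Answer: 27

Derivation:
Trace (tracking out):
d = {'y': 27, 'b': 38}  # -> d = {'y': 27, 'b': 38}
out = d['y']  # -> out = 27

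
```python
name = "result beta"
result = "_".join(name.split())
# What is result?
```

Trace (tracking result):
name = 'result beta'  # -> name = 'result beta'
result = '_'.join(name.split())  # -> result = 'result_beta'

Answer: 'result_beta'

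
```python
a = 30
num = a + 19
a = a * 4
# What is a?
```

Trace (tracking a):
a = 30  # -> a = 30
num = a + 19  # -> num = 49
a = a * 4  # -> a = 120

Answer: 120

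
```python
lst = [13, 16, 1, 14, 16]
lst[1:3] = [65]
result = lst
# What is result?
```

Trace (tracking result):
lst = [13, 16, 1, 14, 16]  # -> lst = [13, 16, 1, 14, 16]
lst[1:3] = [65]  # -> lst = [13, 65, 14, 16]
result = lst  # -> result = [13, 65, 14, 16]

Answer: [13, 65, 14, 16]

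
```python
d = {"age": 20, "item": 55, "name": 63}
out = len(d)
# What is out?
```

Trace (tracking out):
d = {'age': 20, 'item': 55, 'name': 63}  # -> d = {'age': 20, 'item': 55, 'name': 63}
out = len(d)  # -> out = 3

Answer: 3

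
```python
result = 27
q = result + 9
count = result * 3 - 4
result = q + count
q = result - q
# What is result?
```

Trace (tracking result):
result = 27  # -> result = 27
q = result + 9  # -> q = 36
count = result * 3 - 4  # -> count = 77
result = q + count  # -> result = 113
q = result - q  # -> q = 77

Answer: 113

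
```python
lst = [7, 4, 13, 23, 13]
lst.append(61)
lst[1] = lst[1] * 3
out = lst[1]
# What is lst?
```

Trace (tracking lst):
lst = [7, 4, 13, 23, 13]  # -> lst = [7, 4, 13, 23, 13]
lst.append(61)  # -> lst = [7, 4, 13, 23, 13, 61]
lst[1] = lst[1] * 3  # -> lst = [7, 12, 13, 23, 13, 61]
out = lst[1]  # -> out = 12

Answer: [7, 12, 13, 23, 13, 61]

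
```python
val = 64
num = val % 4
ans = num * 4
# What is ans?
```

Answer: 0

Derivation:
Trace (tracking ans):
val = 64  # -> val = 64
num = val % 4  # -> num = 0
ans = num * 4  # -> ans = 0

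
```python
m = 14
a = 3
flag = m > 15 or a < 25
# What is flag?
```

Answer: True

Derivation:
Trace (tracking flag):
m = 14  # -> m = 14
a = 3  # -> a = 3
flag = m > 15 or a < 25  # -> flag = True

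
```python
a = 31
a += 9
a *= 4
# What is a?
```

Trace (tracking a):
a = 31  # -> a = 31
a += 9  # -> a = 40
a *= 4  # -> a = 160

Answer: 160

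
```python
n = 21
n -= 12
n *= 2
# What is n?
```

Answer: 18

Derivation:
Trace (tracking n):
n = 21  # -> n = 21
n -= 12  # -> n = 9
n *= 2  # -> n = 18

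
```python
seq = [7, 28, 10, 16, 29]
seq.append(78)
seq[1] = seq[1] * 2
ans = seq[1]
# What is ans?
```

Trace (tracking ans):
seq = [7, 28, 10, 16, 29]  # -> seq = [7, 28, 10, 16, 29]
seq.append(78)  # -> seq = [7, 28, 10, 16, 29, 78]
seq[1] = seq[1] * 2  # -> seq = [7, 56, 10, 16, 29, 78]
ans = seq[1]  # -> ans = 56

Answer: 56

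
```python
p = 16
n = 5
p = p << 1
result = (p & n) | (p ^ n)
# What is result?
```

Trace (tracking result):
p = 16  # -> p = 16
n = 5  # -> n = 5
p = p << 1  # -> p = 32
result = p & n | p ^ n  # -> result = 37

Answer: 37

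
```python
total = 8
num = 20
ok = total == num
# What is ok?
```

Answer: False

Derivation:
Trace (tracking ok):
total = 8  # -> total = 8
num = 20  # -> num = 20
ok = total == num  # -> ok = False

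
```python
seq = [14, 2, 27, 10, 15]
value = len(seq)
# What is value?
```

Trace (tracking value):
seq = [14, 2, 27, 10, 15]  # -> seq = [14, 2, 27, 10, 15]
value = len(seq)  # -> value = 5

Answer: 5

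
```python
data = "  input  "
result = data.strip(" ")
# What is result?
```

Trace (tracking result):
data = '  input  '  # -> data = '  input  '
result = data.strip(' ')  # -> result = 'input'

Answer: 'input'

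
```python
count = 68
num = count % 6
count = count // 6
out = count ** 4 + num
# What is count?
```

Trace (tracking count):
count = 68  # -> count = 68
num = count % 6  # -> num = 2
count = count // 6  # -> count = 11
out = count ** 4 + num  # -> out = 14643

Answer: 11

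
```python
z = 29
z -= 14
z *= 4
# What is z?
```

Trace (tracking z):
z = 29  # -> z = 29
z -= 14  # -> z = 15
z *= 4  # -> z = 60

Answer: 60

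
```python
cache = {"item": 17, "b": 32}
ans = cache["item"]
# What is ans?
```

Trace (tracking ans):
cache = {'item': 17, 'b': 32}  # -> cache = {'item': 17, 'b': 32}
ans = cache['item']  # -> ans = 17

Answer: 17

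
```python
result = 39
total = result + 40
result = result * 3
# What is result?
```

Answer: 117

Derivation:
Trace (tracking result):
result = 39  # -> result = 39
total = result + 40  # -> total = 79
result = result * 3  # -> result = 117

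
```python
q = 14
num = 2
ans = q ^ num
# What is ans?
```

Answer: 12

Derivation:
Trace (tracking ans):
q = 14  # -> q = 14
num = 2  # -> num = 2
ans = q ^ num  # -> ans = 12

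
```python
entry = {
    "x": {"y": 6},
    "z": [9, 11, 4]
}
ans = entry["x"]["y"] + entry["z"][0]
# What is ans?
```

Trace (tracking ans):
entry = {'x': {'y': 6}, 'z': [9, 11, 4]}  # -> entry = {'x': {'y': 6}, 'z': [9, 11, 4]}
ans = entry['x']['y'] + entry['z'][0]  # -> ans = 15

Answer: 15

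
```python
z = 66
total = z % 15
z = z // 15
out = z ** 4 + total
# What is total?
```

Answer: 6

Derivation:
Trace (tracking total):
z = 66  # -> z = 66
total = z % 15  # -> total = 6
z = z // 15  # -> z = 4
out = z ** 4 + total  # -> out = 262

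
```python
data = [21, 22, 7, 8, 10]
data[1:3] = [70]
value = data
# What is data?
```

Answer: [21, 70, 8, 10]

Derivation:
Trace (tracking data):
data = [21, 22, 7, 8, 10]  # -> data = [21, 22, 7, 8, 10]
data[1:3] = [70]  # -> data = [21, 70, 8, 10]
value = data  # -> value = [21, 70, 8, 10]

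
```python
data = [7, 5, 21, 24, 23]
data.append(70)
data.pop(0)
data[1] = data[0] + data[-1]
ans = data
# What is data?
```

Trace (tracking data):
data = [7, 5, 21, 24, 23]  # -> data = [7, 5, 21, 24, 23]
data.append(70)  # -> data = [7, 5, 21, 24, 23, 70]
data.pop(0)  # -> data = [5, 21, 24, 23, 70]
data[1] = data[0] + data[-1]  # -> data = [5, 75, 24, 23, 70]
ans = data  # -> ans = [5, 75, 24, 23, 70]

Answer: [5, 75, 24, 23, 70]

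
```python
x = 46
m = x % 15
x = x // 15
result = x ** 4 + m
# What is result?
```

Trace (tracking result):
x = 46  # -> x = 46
m = x % 15  # -> m = 1
x = x // 15  # -> x = 3
result = x ** 4 + m  # -> result = 82

Answer: 82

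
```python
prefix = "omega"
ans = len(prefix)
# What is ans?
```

Answer: 5

Derivation:
Trace (tracking ans):
prefix = 'omega'  # -> prefix = 'omega'
ans = len(prefix)  # -> ans = 5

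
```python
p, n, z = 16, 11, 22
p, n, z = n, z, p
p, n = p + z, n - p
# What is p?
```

Answer: 27

Derivation:
Trace (tracking p):
p, n, z = (16, 11, 22)  # -> p = 16, n = 11, z = 22
p, n, z = (n, z, p)  # -> p = 11, n = 22, z = 16
p, n = (p + z, n - p)  # -> p = 27, n = 11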